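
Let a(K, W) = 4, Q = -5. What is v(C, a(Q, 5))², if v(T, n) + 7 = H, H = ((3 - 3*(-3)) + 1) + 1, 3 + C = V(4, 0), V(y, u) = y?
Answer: 49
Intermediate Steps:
C = 1 (C = -3 + 4 = 1)
H = 14 (H = ((3 + 9) + 1) + 1 = (12 + 1) + 1 = 13 + 1 = 14)
v(T, n) = 7 (v(T, n) = -7 + 14 = 7)
v(C, a(Q, 5))² = 7² = 49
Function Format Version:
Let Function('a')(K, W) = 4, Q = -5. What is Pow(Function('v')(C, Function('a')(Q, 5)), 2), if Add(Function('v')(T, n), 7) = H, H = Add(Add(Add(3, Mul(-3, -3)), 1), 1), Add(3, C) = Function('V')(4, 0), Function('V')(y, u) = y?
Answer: 49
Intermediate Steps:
C = 1 (C = Add(-3, 4) = 1)
H = 14 (H = Add(Add(Add(3, 9), 1), 1) = Add(Add(12, 1), 1) = Add(13, 1) = 14)
Function('v')(T, n) = 7 (Function('v')(T, n) = Add(-7, 14) = 7)
Pow(Function('v')(C, Function('a')(Q, 5)), 2) = Pow(7, 2) = 49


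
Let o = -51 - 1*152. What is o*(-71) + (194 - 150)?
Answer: 14457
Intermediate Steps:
o = -203 (o = -51 - 152 = -203)
o*(-71) + (194 - 150) = -203*(-71) + (194 - 150) = 14413 + 44 = 14457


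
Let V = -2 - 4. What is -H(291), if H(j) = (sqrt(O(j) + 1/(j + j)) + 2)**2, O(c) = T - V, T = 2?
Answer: -(1164 + sqrt(2710374))**2/338724 ≈ -23.317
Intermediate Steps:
V = -6
O(c) = 8 (O(c) = 2 - 1*(-6) = 2 + 6 = 8)
H(j) = (2 + sqrt(8 + 1/(2*j)))**2 (H(j) = (sqrt(8 + 1/(j + j)) + 2)**2 = (sqrt(8 + 1/(2*j)) + 2)**2 = (2 + sqrt(8 + 1/(2*j)))**2)
-H(291) = -(4 + sqrt(2)*sqrt(16 + 1/291))**2/4 = -(4 + sqrt(2)*sqrt(4657/291))**2/4 = -(4 + sqrt(2)*(sqrt(1355187)/291))**2/4 = -(4 + sqrt(2710374)/291)**2/4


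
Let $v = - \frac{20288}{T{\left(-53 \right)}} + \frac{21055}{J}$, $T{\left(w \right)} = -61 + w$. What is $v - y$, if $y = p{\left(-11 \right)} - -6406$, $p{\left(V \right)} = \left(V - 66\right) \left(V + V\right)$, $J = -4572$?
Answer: $- \frac{688571389}{86868} \approx -7926.6$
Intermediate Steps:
$p{\left(V \right)} = 2 V \left(-66 + V\right)$ ($p{\left(V \right)} = \left(-66 + V\right) 2 V = 2 V \left(-66 + V\right)$)
$y = 8100$ ($y = 2 \left(-11\right) \left(-66 - 11\right) - -6406 = 2 \left(-11\right) \left(-77\right) + 6406 = 1694 + 6406 = 8100$)
$v = \frac{15059411}{86868}$ ($v = - \frac{20288}{-61 - 53} + \frac{21055}{-4572} = - \frac{20288}{-114} + 21055 \left(- \frac{1}{4572}\right) = \left(-20288\right) \left(- \frac{1}{114}\right) - \frac{21055}{4572} = \frac{10144}{57} - \frac{21055}{4572} = \frac{15059411}{86868} \approx 173.36$)
$v - y = \frac{15059411}{86868} - 8100 = - \frac{688571389}{86868}$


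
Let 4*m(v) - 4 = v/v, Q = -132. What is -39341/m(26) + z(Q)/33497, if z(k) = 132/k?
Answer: -5271221913/167485 ≈ -31473.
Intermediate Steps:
m(v) = 5/4 (m(v) = 1 + (v/v)/4 = 1 + (1/4)*1 = 1 + 1/4 = 5/4)
-39341/m(26) + z(Q)/33497 = -39341/5/4 + (132/(-132))/33497 = -39341*4/5 + (132*(-1/132))*(1/33497) = -157364/5 - 1*1/33497 = -157364/5 - 1/33497 = -5271221913/167485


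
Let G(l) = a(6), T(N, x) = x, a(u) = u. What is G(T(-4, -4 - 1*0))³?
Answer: 216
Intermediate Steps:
G(l) = 6
G(T(-4, -4 - 1*0))³ = 6³ = 216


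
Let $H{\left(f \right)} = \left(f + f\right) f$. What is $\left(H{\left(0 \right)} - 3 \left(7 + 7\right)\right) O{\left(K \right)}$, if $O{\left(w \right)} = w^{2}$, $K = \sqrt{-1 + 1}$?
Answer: $0$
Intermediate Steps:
$H{\left(f \right)} = 2 f^{2}$ ($H{\left(f \right)} = 2 f f = 2 f^{2}$)
$K = 0$ ($K = \sqrt{0} = 0$)
$\left(H{\left(0 \right)} - 3 \left(7 + 7\right)\right) O{\left(K \right)} = \left(2 \cdot 0^{2} - 3 \left(7 + 7\right)\right) 0^{2} = \left(2 \cdot 0 - 42\right) 0 = \left(0 - 42\right) 0 = \left(-42\right) 0 = 0$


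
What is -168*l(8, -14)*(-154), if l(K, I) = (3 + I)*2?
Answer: -569184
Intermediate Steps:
l(K, I) = 6 + 2*I
-168*l(8, -14)*(-154) = -168*(6 + 2*(-14))*(-154) = -168*(6 - 28)*(-154) = -168*(-22)*(-154) = 3696*(-154) = -569184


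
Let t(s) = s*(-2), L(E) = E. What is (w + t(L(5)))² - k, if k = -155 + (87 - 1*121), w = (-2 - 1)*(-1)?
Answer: 238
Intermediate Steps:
t(s) = -2*s
w = 3 (w = -3*(-1) = 3)
k = -189 (k = -155 + (87 - 121) = -155 - 34 = -189)
(w + t(L(5)))² - k = (3 - 2*5)² - 1*(-189) = (3 - 10)² + 189 = (-7)² + 189 = 49 + 189 = 238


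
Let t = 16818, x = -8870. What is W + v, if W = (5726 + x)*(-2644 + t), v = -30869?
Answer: -44593925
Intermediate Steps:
W = -44563056 (W = (5726 - 8870)*(-2644 + 16818) = -3144*14174 = -44563056)
W + v = -44563056 - 30869 = -44593925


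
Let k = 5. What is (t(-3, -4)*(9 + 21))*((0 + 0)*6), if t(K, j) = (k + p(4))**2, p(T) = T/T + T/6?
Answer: 0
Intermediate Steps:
p(T) = 1 + T/6 (p(T) = 1 + T*(1/6) = 1 + T/6)
t(K, j) = 400/9 (t(K, j) = (5 + (1 + (1/6)*4))**2 = (5 + (1 + 2/3))**2 = (5 + 5/3)**2 = (20/3)**2 = 400/9)
(t(-3, -4)*(9 + 21))*((0 + 0)*6) = (400*(9 + 21)/9)*((0 + 0)*6) = ((400/9)*30)*(0*6) = (4000/3)*0 = 0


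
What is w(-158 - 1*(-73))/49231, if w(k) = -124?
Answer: -124/49231 ≈ -0.0025187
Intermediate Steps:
w(-158 - 1*(-73))/49231 = -124/49231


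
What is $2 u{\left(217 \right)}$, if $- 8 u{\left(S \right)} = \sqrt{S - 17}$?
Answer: $- \frac{5 \sqrt{2}}{2} \approx -3.5355$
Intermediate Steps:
$u{\left(S \right)} = - \frac{\sqrt{-17 + S}}{8}$ ($u{\left(S \right)} = - \frac{\sqrt{S - 17}}{8} = - \frac{\sqrt{-17 + S}}{8}$)
$2 u{\left(217 \right)} = 2 \left(- \frac{\sqrt{-17 + 217}}{8}\right) = 2 \left(- \frac{\sqrt{200}}{8}\right) = 2 \left(- \frac{10 \sqrt{2}}{8}\right) = 2 \left(- \frac{5 \sqrt{2}}{4}\right) = - \frac{5 \sqrt{2}}{2}$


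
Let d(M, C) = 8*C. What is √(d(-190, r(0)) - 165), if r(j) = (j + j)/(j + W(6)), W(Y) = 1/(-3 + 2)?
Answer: I*√165 ≈ 12.845*I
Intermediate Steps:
W(Y) = -1 (W(Y) = 1/(-1) = -1)
r(j) = 2*j/(-1 + j) (r(j) = (j + j)/(j - 1) = (2*j)/(-1 + j) = 2*j/(-1 + j))
√(d(-190, r(0)) - 165) = √(8*(2*0/(-1 + 0)) - 165) = √(8*(2*0/(-1)) - 165) = √(8*(2*0*(-1)) - 165) = √(8*0 - 165) = √(0 - 165) = √(-165) = I*√165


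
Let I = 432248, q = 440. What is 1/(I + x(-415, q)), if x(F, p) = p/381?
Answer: 381/164686928 ≈ 2.3135e-6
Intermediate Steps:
x(F, p) = p/381 (x(F, p) = p*(1/381) = p/381)
1/(I + x(-415, q)) = 1/(432248 + (1/381)*440) = 1/(432248 + 440/381) = 1/(164686928/381) = 381/164686928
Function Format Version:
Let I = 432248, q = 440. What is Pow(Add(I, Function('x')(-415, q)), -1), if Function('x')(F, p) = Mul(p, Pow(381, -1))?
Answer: Rational(381, 164686928) ≈ 2.3135e-6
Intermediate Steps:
Function('x')(F, p) = Mul(Rational(1, 381), p) (Function('x')(F, p) = Mul(p, Rational(1, 381)) = Mul(Rational(1, 381), p))
Pow(Add(I, Function('x')(-415, q)), -1) = Pow(Add(432248, Mul(Rational(1, 381), 440)), -1) = Pow(Add(432248, Rational(440, 381)), -1) = Pow(Rational(164686928, 381), -1) = Rational(381, 164686928)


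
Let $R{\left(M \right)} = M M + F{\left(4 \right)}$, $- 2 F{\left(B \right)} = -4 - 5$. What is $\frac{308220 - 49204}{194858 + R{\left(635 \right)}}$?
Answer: $\frac{518032}{1196175} \approx 0.43307$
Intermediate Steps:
$F{\left(B \right)} = \frac{9}{2}$ ($F{\left(B \right)} = - \frac{-4 - 5}{2} = \left(- \frac{1}{2}\right) \left(-9\right) = \frac{9}{2}$)
$R{\left(M \right)} = \frac{9}{2} + M^{2}$ ($R{\left(M \right)} = M M + \frac{9}{2} = M^{2} + \frac{9}{2} = \frac{9}{2} + M^{2}$)
$\frac{308220 - 49204}{194858 + R{\left(635 \right)}} = \frac{308220 - 49204}{194858 + \left(\frac{9}{2} + 635^{2}\right)} = \frac{259016}{194858 + \left(\frac{9}{2} + 403225\right)} = \frac{259016}{194858 + \frac{806459}{2}} = \frac{259016}{\frac{1196175}{2}} = 259016 \cdot \frac{2}{1196175} = \frac{518032}{1196175}$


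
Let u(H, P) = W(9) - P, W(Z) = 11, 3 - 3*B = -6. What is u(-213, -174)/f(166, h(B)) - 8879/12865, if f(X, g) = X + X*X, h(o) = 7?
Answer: -2936911/4296910 ≈ -0.68349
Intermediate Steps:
B = 3 (B = 1 - 1/3*(-6) = 1 + 2 = 3)
u(H, P) = 11 - P
f(X, g) = X + X**2
u(-213, -174)/f(166, h(B)) - 8879/12865 = (11 - 1*(-174))/((166*(1 + 166))) - 8879/12865 = (11 + 174)/((166*167)) - 8879*1/12865 = 185/27722 - 8879/12865 = -2936911/4296910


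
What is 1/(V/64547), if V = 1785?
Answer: 9221/255 ≈ 36.161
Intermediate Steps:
1/(V/64547) = 1/(1785/64547) = 1/(1785*(1/64547)) = 1/(255/9221) = 9221/255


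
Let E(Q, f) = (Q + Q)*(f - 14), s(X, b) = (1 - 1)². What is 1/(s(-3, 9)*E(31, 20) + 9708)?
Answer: 1/9708 ≈ 0.00010301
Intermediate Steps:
s(X, b) = 0 (s(X, b) = 0² = 0)
E(Q, f) = 2*Q*(-14 + f) (E(Q, f) = (2*Q)*(-14 + f) = 2*Q*(-14 + f))
1/(s(-3, 9)*E(31, 20) + 9708) = 1/(0*(2*31*(-14 + 20)) + 9708) = 1/(0*(2*31*6) + 9708) = 1/(0*372 + 9708) = 1/(0 + 9708) = 1/9708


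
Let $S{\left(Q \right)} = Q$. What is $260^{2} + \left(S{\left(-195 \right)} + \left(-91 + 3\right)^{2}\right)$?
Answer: $75149$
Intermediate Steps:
$260^{2} + \left(S{\left(-195 \right)} + \left(-91 + 3\right)^{2}\right) = 260^{2} - \left(195 - \left(-91 + 3\right)^{2}\right) = 67600 - \left(195 - \left(-88\right)^{2}\right) = 67600 + \left(-195 + 7744\right) = 67600 + 7549 = 75149$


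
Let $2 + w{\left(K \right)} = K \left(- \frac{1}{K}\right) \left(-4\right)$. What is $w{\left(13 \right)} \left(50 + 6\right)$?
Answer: $112$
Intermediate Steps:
$w{\left(K \right)} = 2$ ($w{\left(K \right)} = -2 + K \left(- \frac{1}{K}\right) \left(-4\right) = -2 - -4 = -2 + 4 = 2$)
$w{\left(13 \right)} \left(50 + 6\right) = 2 \left(50 + 6\right) = 2 \cdot 56 = 112$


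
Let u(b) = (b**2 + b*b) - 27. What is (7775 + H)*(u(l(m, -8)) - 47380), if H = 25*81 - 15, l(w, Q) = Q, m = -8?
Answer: -462625015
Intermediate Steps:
H = 2010 (H = 2025 - 15 = 2010)
u(b) = -27 + 2*b**2 (u(b) = (b**2 + b**2) - 27 = 2*b**2 - 27 = -27 + 2*b**2)
(7775 + H)*(u(l(m, -8)) - 47380) = (7775 + 2010)*((-27 + 2*(-8)**2) - 47380) = 9785*((-27 + 2*64) - 47380) = 9785*((-27 + 128) - 47380) = 9785*(101 - 47380) = 9785*(-47279) = -462625015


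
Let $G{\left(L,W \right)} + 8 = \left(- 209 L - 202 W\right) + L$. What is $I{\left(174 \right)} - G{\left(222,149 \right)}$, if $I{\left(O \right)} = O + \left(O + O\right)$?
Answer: $76804$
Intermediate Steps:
$G{\left(L,W \right)} = -8 - 208 L - 202 W$ ($G{\left(L,W \right)} = -8 - \left(202 W + 208 L\right) = -8 - 208 L - 202 W$)
$I{\left(O \right)} = 3 O$ ($I{\left(O \right)} = O + 2 O = 3 O$)
$I{\left(174 \right)} - G{\left(222,149 \right)} = 3 \cdot 174 - \left(-8 - 46176 - 30098\right) = 522 - \left(-8 - 46176 - 30098\right) = 522 - -76282 = 522 + 76282 = 76804$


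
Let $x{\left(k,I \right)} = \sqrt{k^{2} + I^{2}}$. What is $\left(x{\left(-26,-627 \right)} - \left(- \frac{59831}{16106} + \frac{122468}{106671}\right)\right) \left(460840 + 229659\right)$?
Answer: $\frac{3044936936903507}{1718043126} + 690499 \sqrt{393805} \approx 4.3509 \cdot 10^{8}$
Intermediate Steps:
$x{\left(k,I \right)} = \sqrt{I^{2} + k^{2}}$
$\left(x{\left(-26,-627 \right)} - \left(- \frac{59831}{16106} + \frac{122468}{106671}\right)\right) \left(460840 + 229659\right) = \left(\sqrt{\left(-627\right)^{2} + \left(-26\right)^{2}} - \left(- \frac{59831}{16106} + \frac{122468}{106671}\right)\right) \left(460840 + 229659\right) = \left(\sqrt{393129 + 676} - - \frac{4409762993}{1718043126}\right) 690499 = \left(\sqrt{393805} + \left(- \frac{122468}{106671} + \frac{59831}{16106}\right)\right) 690499 = \left(\sqrt{393805} + \frac{4409762993}{1718043126}\right) 690499 = \left(\frac{4409762993}{1718043126} + \sqrt{393805}\right) 690499 = \frac{3044936936903507}{1718043126} + 690499 \sqrt{393805}$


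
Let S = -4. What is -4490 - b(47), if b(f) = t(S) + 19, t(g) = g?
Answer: -4505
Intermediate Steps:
b(f) = 15 (b(f) = -4 + 19 = 15)
-4490 - b(47) = -4490 - 1*15 = -4490 - 15 = -4505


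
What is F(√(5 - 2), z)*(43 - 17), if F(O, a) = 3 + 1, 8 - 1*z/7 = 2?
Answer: 104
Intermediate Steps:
z = 42 (z = 56 - 7*2 = 56 - 14 = 42)
F(O, a) = 4
F(√(5 - 2), z)*(43 - 17) = 4*(43 - 17) = 4*26 = 104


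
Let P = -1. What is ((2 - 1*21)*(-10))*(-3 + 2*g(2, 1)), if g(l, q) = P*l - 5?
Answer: -3230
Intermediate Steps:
g(l, q) = -5 - l (g(l, q) = -l - 5 = -5 - l)
((2 - 1*21)*(-10))*(-3 + 2*g(2, 1)) = ((2 - 1*21)*(-10))*(-3 + 2*(-5 - 1*2)) = ((2 - 21)*(-10))*(-3 + 2*(-5 - 2)) = (-19*(-10))*(-3 + 2*(-7)) = 190*(-3 - 14) = 190*(-17) = -3230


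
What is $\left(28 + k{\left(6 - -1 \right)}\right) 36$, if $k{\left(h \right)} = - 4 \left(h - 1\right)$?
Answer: $144$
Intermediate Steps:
$k{\left(h \right)} = 4 - 4 h$ ($k{\left(h \right)} = - 4 \left(-1 + h\right) = 4 - 4 h$)
$\left(28 + k{\left(6 - -1 \right)}\right) 36 = \left(28 + \left(4 - 4 \left(6 - -1\right)\right)\right) 36 = \left(28 + \left(4 - 4 \left(6 + 1\right)\right)\right) 36 = \left(28 + \left(4 - 28\right)\right) 36 = \left(28 - 24\right) 36 = 4 \cdot 36 = 144$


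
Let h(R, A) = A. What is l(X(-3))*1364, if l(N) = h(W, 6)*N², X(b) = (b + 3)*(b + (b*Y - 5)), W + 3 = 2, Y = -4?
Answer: 0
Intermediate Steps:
W = -1 (W = -3 + 2 = -1)
X(b) = (-5 - 3*b)*(3 + b) (X(b) = (b + 3)*(b + (b*(-4) - 5)) = (3 + b)*(b + (-4*b - 5)) = (3 + b)*(b + (-5 - 4*b)) = (3 + b)*(-5 - 3*b) = (-5 - 3*b)*(3 + b))
l(N) = 6*N²
l(X(-3))*1364 = (6*(-15 - 14*(-3) - 3*(-3)²)²)*1364 = (6*(-15 + 42 - 3*9)²)*1364 = (6*(-15 + 42 - 27)²)*1364 = (6*0²)*1364 = (6*0)*1364 = 0*1364 = 0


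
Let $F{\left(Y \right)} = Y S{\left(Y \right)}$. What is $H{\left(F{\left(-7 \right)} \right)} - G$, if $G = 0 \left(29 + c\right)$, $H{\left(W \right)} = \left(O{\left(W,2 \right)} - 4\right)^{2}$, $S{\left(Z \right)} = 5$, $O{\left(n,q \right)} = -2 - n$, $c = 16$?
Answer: $841$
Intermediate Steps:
$F{\left(Y \right)} = 5 Y$ ($F{\left(Y \right)} = Y 5 = 5 Y$)
$H{\left(W \right)} = \left(-6 - W\right)^{2}$ ($H{\left(W \right)} = \left(\left(-2 - W\right) - 4\right)^{2} = \left(-6 - W\right)^{2}$)
$G = 0$ ($G = 0 \left(29 + 16\right) = 0 \cdot 45 = 0$)
$H{\left(F{\left(-7 \right)} \right)} - G = \left(6 + 5 \left(-7\right)\right)^{2} - 0 = \left(6 - 35\right)^{2} + 0 = \left(-29\right)^{2} + 0 = 841 + 0 = 841$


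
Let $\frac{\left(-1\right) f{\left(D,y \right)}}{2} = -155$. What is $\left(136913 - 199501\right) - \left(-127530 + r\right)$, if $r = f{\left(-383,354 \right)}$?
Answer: $64632$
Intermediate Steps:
$f{\left(D,y \right)} = 310$ ($f{\left(D,y \right)} = \left(-2\right) \left(-155\right) = 310$)
$r = 310$
$\left(136913 - 199501\right) - \left(-127530 + r\right) = \left(136913 - 199501\right) + \left(127530 - 310\right) = -62588 + \left(127530 - 310\right) = -62588 + 127220 = 64632$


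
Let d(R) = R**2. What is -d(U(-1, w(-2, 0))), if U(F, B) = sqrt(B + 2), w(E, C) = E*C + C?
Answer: -2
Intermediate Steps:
w(E, C) = C + C*E (w(E, C) = C*E + C = C + C*E)
U(F, B) = sqrt(2 + B)
-d(U(-1, w(-2, 0))) = -(sqrt(2 + 0*(1 - 2)))**2 = -(sqrt(2 + 0*(-1)))**2 = -(sqrt(2 + 0))**2 = -(sqrt(2))**2 = -1*2 = -2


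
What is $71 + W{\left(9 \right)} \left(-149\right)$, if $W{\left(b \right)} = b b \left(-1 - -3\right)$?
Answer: $-24067$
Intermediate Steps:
$W{\left(b \right)} = 2 b^{2}$ ($W{\left(b \right)} = b^{2} \left(-1 + 3\right) = b^{2} \cdot 2 = 2 b^{2}$)
$71 + W{\left(9 \right)} \left(-149\right) = 71 + 2 \cdot 9^{2} \left(-149\right) = 71 + 2 \cdot 81 \left(-149\right) = 71 + 162 \left(-149\right) = 71 - 24138 = -24067$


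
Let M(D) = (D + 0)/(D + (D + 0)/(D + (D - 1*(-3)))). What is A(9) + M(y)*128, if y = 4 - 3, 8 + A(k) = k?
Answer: 323/3 ≈ 107.67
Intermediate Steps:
A(k) = -8 + k
y = 1
M(D) = D/(D + D/(3 + 2*D)) (M(D) = D/(D + D/(D + (D + 3))) = D/(D + D/(D + (3 + D))) = D/(D + D/(3 + 2*D)))
A(9) + M(y)*128 = (-8 + 9) + ((3/2 + 1)/(2 + 1))*128 = 1 + ((5/2)/3)*128 = 1 + ((⅓)*(5/2))*128 = 1 + (⅚)*128 = 1 + 320/3 = 323/3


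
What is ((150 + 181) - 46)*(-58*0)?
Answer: 0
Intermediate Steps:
((150 + 181) - 46)*(-58*0) = (331 - 46)*0 = 285*0 = 0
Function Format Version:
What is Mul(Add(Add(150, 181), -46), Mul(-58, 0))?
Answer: 0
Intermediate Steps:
Mul(Add(Add(150, 181), -46), Mul(-58, 0)) = Mul(Add(331, -46), 0) = Mul(285, 0) = 0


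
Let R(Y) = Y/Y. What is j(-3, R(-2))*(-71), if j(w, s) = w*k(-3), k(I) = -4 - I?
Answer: -213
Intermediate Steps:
R(Y) = 1
j(w, s) = -w (j(w, s) = w*(-4 - 1*(-3)) = w*(-4 + 3) = w*(-1) = -w)
j(-3, R(-2))*(-71) = -1*(-3)*(-71) = 3*(-71) = -213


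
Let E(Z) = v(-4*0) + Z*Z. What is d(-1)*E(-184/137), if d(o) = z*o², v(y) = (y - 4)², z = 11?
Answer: 3675760/18769 ≈ 195.84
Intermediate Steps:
v(y) = (-4 + y)²
E(Z) = 16 + Z² (E(Z) = (-4 - 4*0)² + Z*Z = (-4 + 0)² + Z² = (-4)² + Z² = 16 + Z²)
d(o) = 11*o²
d(-1)*E(-184/137) = (11*(-1)²)*(16 + (-184/137)²) = (11*1)*(16 + (-184*1/137)²) = 11*(16 + (-184/137)²) = 11*(16 + 33856/18769) = 11*(334160/18769) = 3675760/18769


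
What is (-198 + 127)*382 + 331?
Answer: -26791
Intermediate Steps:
(-198 + 127)*382 + 331 = -71*382 + 331 = -27122 + 331 = -26791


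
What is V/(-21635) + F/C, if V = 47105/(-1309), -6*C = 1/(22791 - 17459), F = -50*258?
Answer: 2337532421171821/5664043 ≈ 4.1270e+8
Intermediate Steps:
F = -12900
C = -1/31992 (C = -1/(6*(22791 - 17459)) = -⅙/5332 = -⅙*1/5332 = -1/31992 ≈ -3.1258e-5)
V = -47105/1309 (V = 47105*(-1/1309) = -47105/1309 ≈ -35.985)
V/(-21635) + F/C = -47105/1309/(-21635) - 12900/(-1/31992) = -47105/1309*(-1/21635) - 12900*(-31992) = 9421/5664043 + 412696800 = 2337532421171821/5664043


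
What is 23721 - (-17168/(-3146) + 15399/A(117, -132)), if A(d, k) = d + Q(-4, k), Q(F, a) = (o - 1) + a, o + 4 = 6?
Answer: 546486313/22022 ≈ 24815.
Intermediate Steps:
o = 2 (o = -4 + 6 = 2)
Q(F, a) = 1 + a (Q(F, a) = (2 - 1) + a = 1 + a)
A(d, k) = 1 + d + k (A(d, k) = d + (1 + k) = 1 + d + k)
23721 - (-17168/(-3146) + 15399/A(117, -132)) = 23721 - (-17168/(-3146) + 15399/(1 + 117 - 132)) = 23721 - (-17168*(-1/3146) + 15399/(-14)) = 23721 - (8584/1573 + 15399*(-1/14)) = 23721 - (8584/1573 - 15399/14) = 23721 - 1*(-24102451/22022) = 23721 + 24102451/22022 = 546486313/22022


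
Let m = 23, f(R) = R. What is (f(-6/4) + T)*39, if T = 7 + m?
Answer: 2223/2 ≈ 1111.5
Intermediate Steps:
T = 30 (T = 7 + 23 = 30)
(f(-6/4) + T)*39 = (-6/4 + 30)*39 = (-6*1/4 + 30)*39 = (-3/2 + 30)*39 = (57/2)*39 = 2223/2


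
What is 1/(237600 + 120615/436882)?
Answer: 436882/103803283815 ≈ 4.2087e-6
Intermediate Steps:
1/(237600 + 120615/436882) = 1/(103803283815/436882) = 436882/103803283815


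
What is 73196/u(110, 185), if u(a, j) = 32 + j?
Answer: 73196/217 ≈ 337.31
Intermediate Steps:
73196/u(110, 185) = 73196/(32 + 185) = 73196/217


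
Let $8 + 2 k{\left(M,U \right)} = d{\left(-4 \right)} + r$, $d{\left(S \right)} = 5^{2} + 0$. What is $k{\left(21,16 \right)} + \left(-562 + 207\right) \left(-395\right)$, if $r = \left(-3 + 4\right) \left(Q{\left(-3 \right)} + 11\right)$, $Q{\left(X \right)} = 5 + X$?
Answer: $140240$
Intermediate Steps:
$d{\left(S \right)} = 25$ ($d{\left(S \right)} = 25 + 0 = 25$)
$r = 13$ ($r = \left(-3 + 4\right) \left(\left(5 - 3\right) + 11\right) = 1 \left(2 + 11\right) = 1 \cdot 13 = 13$)
$k{\left(M,U \right)} = 15$ ($k{\left(M,U \right)} = -4 + \frac{25 + 13}{2} = -4 + \frac{1}{2} \cdot 38 = -4 + 19 = 15$)
$k{\left(21,16 \right)} + \left(-562 + 207\right) \left(-395\right) = 15 + \left(-562 + 207\right) \left(-395\right) = 15 - -140225 = 15 + 140225 = 140240$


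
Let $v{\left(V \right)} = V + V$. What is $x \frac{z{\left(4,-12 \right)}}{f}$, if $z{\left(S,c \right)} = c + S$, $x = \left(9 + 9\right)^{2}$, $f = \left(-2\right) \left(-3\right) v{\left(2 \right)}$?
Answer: $-108$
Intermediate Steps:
$v{\left(V \right)} = 2 V$
$f = 24$ ($f = \left(-2\right) \left(-3\right) 2 \cdot 2 = 6 \cdot 4 = 24$)
$x = 324$ ($x = 18^{2} = 324$)
$z{\left(S,c \right)} = S + c$
$x \frac{z{\left(4,-12 \right)}}{f} = 324 \frac{4 - 12}{24} = 324 \left(\left(-8\right) \frac{1}{24}\right) = 324 \left(- \frac{1}{3}\right) = -108$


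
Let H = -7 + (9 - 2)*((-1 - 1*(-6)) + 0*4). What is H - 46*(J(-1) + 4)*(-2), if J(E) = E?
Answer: 304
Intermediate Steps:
H = 28 (H = -7 + 7*((-1 + 6) + 0) = -7 + 7*(5 + 0) = -7 + 7*5 = -7 + 35 = 28)
H - 46*(J(-1) + 4)*(-2) = 28 - 46*(-1 + 4)*(-2) = 28 - 138*(-2) = 28 - 46*(-6) = 28 + 276 = 304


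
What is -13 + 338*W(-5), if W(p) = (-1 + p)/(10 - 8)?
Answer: -1027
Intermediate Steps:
W(p) = -1/2 + p/2 (W(p) = (-1 + p)/2 = (-1 + p)*(1/2) = -1/2 + p/2)
-13 + 338*W(-5) = -13 + 338*(-1/2 + (1/2)*(-5)) = -13 + 338*(-1/2 - 5/2) = -13 + 338*(-3) = -13 - 1014 = -1027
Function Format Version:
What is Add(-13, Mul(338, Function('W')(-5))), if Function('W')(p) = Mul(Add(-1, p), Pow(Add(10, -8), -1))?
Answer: -1027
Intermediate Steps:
Function('W')(p) = Add(Rational(-1, 2), Mul(Rational(1, 2), p)) (Function('W')(p) = Mul(Add(-1, p), Pow(2, -1)) = Mul(Add(-1, p), Rational(1, 2)) = Add(Rational(-1, 2), Mul(Rational(1, 2), p)))
Add(-13, Mul(338, Function('W')(-5))) = Add(-13, Mul(338, Add(Rational(-1, 2), Mul(Rational(1, 2), -5)))) = Add(-13, Mul(338, Add(Rational(-1, 2), Rational(-5, 2)))) = Add(-13, Mul(338, -3)) = Add(-13, -1014) = -1027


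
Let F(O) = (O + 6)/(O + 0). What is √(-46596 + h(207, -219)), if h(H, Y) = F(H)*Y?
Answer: I*√24768493/23 ≈ 216.38*I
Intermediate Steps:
F(O) = (6 + O)/O
h(H, Y) = Y*(6 + H)/H (h(H, Y) = ((6 + H)/H)*Y = Y*(6 + H)/H)
√(-46596 + h(207, -219)) = √(-46596 - 219*(6 + 207)/207) = √(-46596 - 219*1/207*213) = √(-46596 - 5183/23) = √(-1076891/23) = I*√24768493/23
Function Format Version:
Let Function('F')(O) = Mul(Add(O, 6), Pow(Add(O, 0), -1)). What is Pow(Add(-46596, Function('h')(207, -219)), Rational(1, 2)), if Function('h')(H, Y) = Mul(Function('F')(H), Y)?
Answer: Mul(Rational(1, 23), I, Pow(24768493, Rational(1, 2))) ≈ Mul(216.38, I)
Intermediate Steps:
Function('F')(O) = Mul(Pow(O, -1), Add(6, O)) (Function('F')(O) = Mul(Add(6, O), Pow(O, -1)) = Mul(Pow(O, -1), Add(6, O)))
Function('h')(H, Y) = Mul(Y, Pow(H, -1), Add(6, H)) (Function('h')(H, Y) = Mul(Mul(Pow(H, -1), Add(6, H)), Y) = Mul(Y, Pow(H, -1), Add(6, H)))
Pow(Add(-46596, Function('h')(207, -219)), Rational(1, 2)) = Pow(Add(-46596, Mul(-219, Pow(207, -1), Add(6, 207))), Rational(1, 2)) = Pow(Add(-46596, Mul(-219, Rational(1, 207), 213)), Rational(1, 2)) = Pow(Add(-46596, Rational(-5183, 23)), Rational(1, 2)) = Pow(Rational(-1076891, 23), Rational(1, 2)) = Mul(Rational(1, 23), I, Pow(24768493, Rational(1, 2)))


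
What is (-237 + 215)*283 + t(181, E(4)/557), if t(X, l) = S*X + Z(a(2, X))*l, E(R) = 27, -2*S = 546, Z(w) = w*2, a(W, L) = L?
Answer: -30981149/557 ≈ -55621.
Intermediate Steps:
Z(w) = 2*w
S = -273 (S = -½*546 = -273)
t(X, l) = -273*X + 2*X*l (t(X, l) = -273*X + (2*X)*l = -273*X + 2*X*l)
(-237 + 215)*283 + t(181, E(4)/557) = (-237 + 215)*283 + 181*(-273 + 2*(27/557)) = -22*283 + 181*(-273 + 2*(27*(1/557))) = -6226 + 181*(-273 + 2*(27/557)) = -6226 + 181*(-273 + 54/557) = -6226 + 181*(-152007/557) = -6226 - 27513267/557 = -30981149/557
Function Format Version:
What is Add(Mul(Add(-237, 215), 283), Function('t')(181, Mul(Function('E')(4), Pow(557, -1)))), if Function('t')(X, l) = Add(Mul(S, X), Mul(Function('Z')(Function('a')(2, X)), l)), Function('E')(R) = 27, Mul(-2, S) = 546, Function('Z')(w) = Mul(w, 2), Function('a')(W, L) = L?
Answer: Rational(-30981149, 557) ≈ -55621.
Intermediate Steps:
Function('Z')(w) = Mul(2, w)
S = -273 (S = Mul(Rational(-1, 2), 546) = -273)
Function('t')(X, l) = Add(Mul(-273, X), Mul(2, X, l)) (Function('t')(X, l) = Add(Mul(-273, X), Mul(Mul(2, X), l)) = Add(Mul(-273, X), Mul(2, X, l)))
Add(Mul(Add(-237, 215), 283), Function('t')(181, Mul(Function('E')(4), Pow(557, -1)))) = Add(Mul(Add(-237, 215), 283), Mul(181, Add(-273, Mul(2, Mul(27, Pow(557, -1)))))) = Add(Mul(-22, 283), Mul(181, Add(-273, Mul(2, Mul(27, Rational(1, 557)))))) = Add(-6226, Mul(181, Add(-273, Mul(2, Rational(27, 557))))) = Add(-6226, Mul(181, Add(-273, Rational(54, 557)))) = Add(-6226, Mul(181, Rational(-152007, 557))) = Add(-6226, Rational(-27513267, 557)) = Rational(-30981149, 557)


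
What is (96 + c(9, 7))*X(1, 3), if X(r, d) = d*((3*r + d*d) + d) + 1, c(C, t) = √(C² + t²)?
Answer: 4416 + 46*√130 ≈ 4940.5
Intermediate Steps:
X(r, d) = 1 + d*(d + d² + 3*r) (X(r, d) = d*((3*r + d²) + d) + 1 = d*((d² + 3*r) + d) + 1 = d*(d + d² + 3*r) + 1 = 1 + d*(d + d² + 3*r))
(96 + c(9, 7))*X(1, 3) = (96 + √(9² + 7²))*(1 + 3² + 3³ + 3*3*1) = (96 + √(81 + 49))*(1 + 9 + 27 + 9) = (96 + √130)*46 = 4416 + 46*√130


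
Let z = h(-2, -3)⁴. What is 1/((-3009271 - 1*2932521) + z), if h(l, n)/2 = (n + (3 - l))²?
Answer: -1/5937696 ≈ -1.6842e-7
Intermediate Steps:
h(l, n) = 2*(3 + n - l)² (h(l, n) = 2*(n + (3 - l))² = 2*(3 + n - l)²)
z = 4096 (z = (2*(3 - 3 - 1*(-2))²)⁴ = (2*(3 - 3 + 2)²)⁴ = (2*2²)⁴ = (2*4)⁴ = 8⁴ = 4096)
1/((-3009271 - 1*2932521) + z) = 1/((-3009271 - 1*2932521) + 4096) = 1/((-3009271 - 2932521) + 4096) = 1/(-5941792 + 4096) = 1/(-5937696) = -1/5937696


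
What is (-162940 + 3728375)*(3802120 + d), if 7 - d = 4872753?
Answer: -3817247412310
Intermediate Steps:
d = -4872746 (d = 7 - 1*4872753 = 7 - 4872753 = -4872746)
(-162940 + 3728375)*(3802120 + d) = (-162940 + 3728375)*(3802120 - 4872746) = 3565435*(-1070626) = -3817247412310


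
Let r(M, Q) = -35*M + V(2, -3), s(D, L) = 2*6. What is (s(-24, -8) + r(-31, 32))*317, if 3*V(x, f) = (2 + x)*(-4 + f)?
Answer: 1034371/3 ≈ 3.4479e+5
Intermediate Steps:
s(D, L) = 12
V(x, f) = (-4 + f)*(2 + x)/3 (V(x, f) = ((2 + x)*(-4 + f))/3 = ((-4 + f)*(2 + x))/3 = (-4 + f)*(2 + x)/3)
r(M, Q) = -28/3 - 35*M (r(M, Q) = -35*M + (-8/3 - 4/3*2 + (⅔)*(-3) + (⅓)*(-3)*2) = -35*M + (-8/3 - 8/3 - 2 - 2) = -35*M - 28/3 = -28/3 - 35*M)
(s(-24, -8) + r(-31, 32))*317 = (12 + (-28/3 - 35*(-31)))*317 = (12 + (-28/3 + 1085))*317 = (12 + 3227/3)*317 = (3263/3)*317 = 1034371/3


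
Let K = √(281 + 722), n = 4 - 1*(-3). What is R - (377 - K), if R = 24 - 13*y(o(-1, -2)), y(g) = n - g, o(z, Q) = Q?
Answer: -470 + √1003 ≈ -438.33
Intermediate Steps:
n = 7 (n = 4 + 3 = 7)
K = √1003 ≈ 31.670
y(g) = 7 - g
R = -93 (R = 24 - 13*(7 - 1*(-2)) = 24 - 13*(7 + 2) = 24 - 13*9 = 24 - 117 = -93)
R - (377 - K) = -93 - (377 - √1003) = -93 + (-377 + √1003) = -470 + √1003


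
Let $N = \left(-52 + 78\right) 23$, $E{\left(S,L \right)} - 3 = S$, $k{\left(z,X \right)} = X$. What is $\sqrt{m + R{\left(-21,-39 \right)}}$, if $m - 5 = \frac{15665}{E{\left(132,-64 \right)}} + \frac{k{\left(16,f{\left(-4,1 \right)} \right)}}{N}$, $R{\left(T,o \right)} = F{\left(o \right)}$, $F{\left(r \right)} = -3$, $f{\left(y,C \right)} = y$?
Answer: $\frac{\sqrt{854714523}}{2691} \approx 10.864$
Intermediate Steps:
$E{\left(S,L \right)} = 3 + S$
$N = 598$ ($N = 26 \cdot 23 = 598$)
$R{\left(T,o \right)} = -3$
$m = \frac{977078}{8073}$ ($m = 5 + \left(\frac{15665}{3 + 132} - \frac{4}{598}\right) = 5 + \left(\frac{15665}{135} - \frac{2}{299}\right) = 5 + \left(15665 \cdot \frac{1}{135} - \frac{2}{299}\right) = 5 + \left(\frac{3133}{27} - \frac{2}{299}\right) = 5 + \frac{936713}{8073} = \frac{977078}{8073} \approx 121.03$)
$\sqrt{m + R{\left(-21,-39 \right)}} = \sqrt{\frac{977078}{8073} - 3} = \sqrt{\frac{952859}{8073}} = \frac{\sqrt{854714523}}{2691}$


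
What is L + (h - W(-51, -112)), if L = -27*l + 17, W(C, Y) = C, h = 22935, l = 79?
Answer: 20870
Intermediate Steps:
L = -2116 (L = -27*79 + 17 = -2133 + 17 = -2116)
L + (h - W(-51, -112)) = -2116 + (22935 - 1*(-51)) = -2116 + (22935 + 51) = -2116 + 22986 = 20870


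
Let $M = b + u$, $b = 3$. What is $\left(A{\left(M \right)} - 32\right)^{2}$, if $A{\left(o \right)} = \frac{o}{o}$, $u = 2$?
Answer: $961$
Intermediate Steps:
$M = 5$ ($M = 3 + 2 = 5$)
$A{\left(o \right)} = 1$
$\left(A{\left(M \right)} - 32\right)^{2} = \left(1 - 32\right)^{2} = \left(-31\right)^{2} = 961$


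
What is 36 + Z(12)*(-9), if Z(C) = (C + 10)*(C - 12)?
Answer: 36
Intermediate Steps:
Z(C) = (-12 + C)*(10 + C) (Z(C) = (10 + C)*(-12 + C) = (-12 + C)*(10 + C))
36 + Z(12)*(-9) = 36 + (-120 + 12² - 2*12)*(-9) = 36 + (-120 + 144 - 24)*(-9) = 36 + 0*(-9) = 36 + 0 = 36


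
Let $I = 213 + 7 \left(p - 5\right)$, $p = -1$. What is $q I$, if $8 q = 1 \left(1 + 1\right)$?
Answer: $\frac{171}{4} \approx 42.75$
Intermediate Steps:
$q = \frac{1}{4}$ ($q = \frac{1 \left(1 + 1\right)}{8} = \frac{1 \cdot 2}{8} = \frac{1}{8} \cdot 2 = \frac{1}{4} \approx 0.25$)
$I = 171$ ($I = 213 + 7 \left(-1 - 5\right) = 213 + 7 \left(-6\right) = 213 - 42 = 171$)
$q I = \frac{1}{4} \cdot 171 = \frac{171}{4}$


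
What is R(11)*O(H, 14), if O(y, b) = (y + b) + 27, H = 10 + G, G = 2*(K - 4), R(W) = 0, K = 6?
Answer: 0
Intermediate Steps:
G = 4 (G = 2*(6 - 4) = 2*2 = 4)
H = 14 (H = 10 + 4 = 14)
O(y, b) = 27 + b + y (O(y, b) = (b + y) + 27 = 27 + b + y)
R(11)*O(H, 14) = 0*(27 + 14 + 14) = 0*55 = 0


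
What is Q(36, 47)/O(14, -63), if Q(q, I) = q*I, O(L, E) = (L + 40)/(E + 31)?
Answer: -3008/3 ≈ -1002.7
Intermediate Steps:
O(L, E) = (40 + L)/(31 + E)
Q(q, I) = I*q
Q(36, 47)/O(14, -63) = (47*36)/(((40 + 14)/(31 - 63))) = 1692/((54/(-32))) = 1692/((-1/32*54)) = 1692/(-27/16) = 1692*(-16/27) = -3008/3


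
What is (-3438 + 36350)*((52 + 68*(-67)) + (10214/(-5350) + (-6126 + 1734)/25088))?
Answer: -77755915095639/524300 ≈ -1.4830e+8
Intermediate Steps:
(-3438 + 36350)*((52 + 68*(-67)) + (10214/(-5350) + (-6126 + 1734)/25088)) = 32912*((52 - 4556) + (10214*(-1/5350) - 4392*1/25088)) = 32912*(-4504 + (-5107/2675 - 549/3136)) = 32912*(-4504 - 17484127/8388800) = 32912*(-37800639327/8388800) = -77755915095639/524300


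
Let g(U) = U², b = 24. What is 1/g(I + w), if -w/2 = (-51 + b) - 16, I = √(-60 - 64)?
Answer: 1/(4*(43 + I*√31)²) ≈ 0.00012859 - 3.3869e-5*I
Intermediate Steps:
I = 2*I*√31 (I = √(-124) = 2*I*√31 ≈ 11.136*I)
w = 86 (w = -2*((-51 + 24) - 16) = -2*(-27 - 16) = -2*(-43) = 86)
1/g(I + w) = 1/((2*I*√31 + 86)²) = 1/((86 + 2*I*√31)²) = (86 + 2*I*√31)⁻²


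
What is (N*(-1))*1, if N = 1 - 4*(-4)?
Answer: -17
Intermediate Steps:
N = 17 (N = 1 + 16 = 17)
(N*(-1))*1 = (17*(-1))*1 = -17*1 = -17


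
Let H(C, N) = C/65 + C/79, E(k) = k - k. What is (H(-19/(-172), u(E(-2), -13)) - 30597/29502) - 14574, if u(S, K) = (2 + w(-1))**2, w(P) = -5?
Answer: -31648175960119/2171396370 ≈ -14575.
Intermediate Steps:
E(k) = 0
u(S, K) = 9 (u(S, K) = (2 - 5)**2 = (-3)**2 = 9)
H(C, N) = 144*C/5135 (H(C, N) = C*(1/65) + C*(1/79) = C/65 + C/79 = 144*C/5135)
(H(-19/(-172), u(E(-2), -13)) - 30597/29502) - 14574 = (144*(-19/(-172))/5135 - 30597/29502) - 14574 = (144*(-19*(-1/172))/5135 - 30597*1/29502) - 14574 = ((144/5135)*(19/172) - 10199/9834) - 14574 = (684/220805 - 10199/9834) - 14574 = -2245263739/2171396370 - 14574 = -31648175960119/2171396370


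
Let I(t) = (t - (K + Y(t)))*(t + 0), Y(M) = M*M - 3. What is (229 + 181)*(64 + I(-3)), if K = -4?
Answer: 32390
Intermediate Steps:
Y(M) = -3 + M² (Y(M) = M² - 3 = -3 + M²)
I(t) = t*(7 + t - t²) (I(t) = (t - (-4 + (-3 + t²)))*(t + 0) = (t - (-7 + t²))*t = (t + (7 - t²))*t = (7 + t - t²)*t = t*(7 + t - t²))
(229 + 181)*(64 + I(-3)) = (229 + 181)*(64 - 3*(7 - 3 - 1*(-3)²)) = 410*(64 - 3*(7 - 3 - 1*9)) = 410*(64 - 3*(7 - 3 - 9)) = 410*(64 - 3*(-5)) = 410*(64 + 15) = 410*79 = 32390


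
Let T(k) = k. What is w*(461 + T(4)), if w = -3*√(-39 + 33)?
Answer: -1395*I*√6 ≈ -3417.0*I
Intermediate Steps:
w = -3*I*√6 ≈ -7.3485*I
w*(461 + T(4)) = (-3*I*√6)*(461 + 4) = -3*I*√6*465 = -1395*I*√6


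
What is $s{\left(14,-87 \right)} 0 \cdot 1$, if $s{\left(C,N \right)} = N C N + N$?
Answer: $0$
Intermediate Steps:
$s{\left(C,N \right)} = N + C N^{2}$ ($s{\left(C,N \right)} = C N N + N = C N^{2} + N = N + C N^{2}$)
$s{\left(14,-87 \right)} 0 \cdot 1 = - 87 \left(1 + 14 \left(-87\right)\right) 0 \cdot 1 = - 87 \left(1 - 1218\right) 0 = \left(-87\right) \left(-1217\right) 0 = 105879 \cdot 0 = 0$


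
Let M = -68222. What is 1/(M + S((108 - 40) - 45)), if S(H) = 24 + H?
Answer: -1/68175 ≈ -1.4668e-5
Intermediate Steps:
1/(M + S((108 - 40) - 45)) = 1/(-68222 + (24 + ((108 - 40) - 45))) = 1/(-68222 + (24 + (68 - 45))) = 1/(-68222 + (24 + 23)) = 1/(-68222 + 47) = 1/(-68175) = -1/68175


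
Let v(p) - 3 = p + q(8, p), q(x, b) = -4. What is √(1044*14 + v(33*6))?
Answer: √14813 ≈ 121.71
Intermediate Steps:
v(p) = -1 + p (v(p) = 3 + (p - 4) = 3 + (-4 + p) = -1 + p)
√(1044*14 + v(33*6)) = √(1044*14 + (-1 + 33*6)) = √(14616 + (-1 + 198)) = √(14616 + 197) = √14813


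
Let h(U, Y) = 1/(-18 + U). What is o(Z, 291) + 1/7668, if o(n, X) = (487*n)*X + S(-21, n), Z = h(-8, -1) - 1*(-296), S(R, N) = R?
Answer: 4181022122359/99684 ≈ 4.1943e+7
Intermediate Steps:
Z = 7695/26 (Z = 1/(-18 - 8) - 1*(-296) = 1/(-26) + 296 = -1/26 + 296 = 7695/26 ≈ 295.96)
o(n, X) = -21 + 487*X*n (o(n, X) = (487*n)*X - 21 = 487*X*n - 21 = -21 + 487*X*n)
o(Z, 291) + 1/7668 = (-21 + 487*291*(7695/26)) + 1/7668 = (-21 + 1090512315/26) + 1/7668 = 1090511769/26 + 1/7668 = 4181022122359/99684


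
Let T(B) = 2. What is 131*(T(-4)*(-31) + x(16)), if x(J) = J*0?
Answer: -8122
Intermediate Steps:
x(J) = 0
131*(T(-4)*(-31) + x(16)) = 131*(2*(-31) + 0) = 131*(-62 + 0) = 131*(-62) = -8122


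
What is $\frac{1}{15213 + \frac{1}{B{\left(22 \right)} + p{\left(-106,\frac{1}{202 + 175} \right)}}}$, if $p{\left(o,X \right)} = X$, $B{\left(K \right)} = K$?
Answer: $\frac{8295}{126192212} \approx 6.5733 \cdot 10^{-5}$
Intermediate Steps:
$\frac{1}{15213 + \frac{1}{B{\left(22 \right)} + p{\left(-106,\frac{1}{202 + 175} \right)}}} = \frac{1}{15213 + \frac{1}{22 + \frac{1}{202 + 175}}} = \frac{1}{15213 + \frac{1}{22 + \frac{1}{377}}} = \frac{1}{15213 + \frac{1}{\frac{8295}{377}}} = \frac{1}{15213 + \frac{377}{8295}} = \frac{1}{\frac{126192212}{8295}} = \frac{8295}{126192212}$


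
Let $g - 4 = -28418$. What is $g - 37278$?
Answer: $-65692$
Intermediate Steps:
$g = -28414$ ($g = 4 - 28418 = -28414$)
$g - 37278 = -28414 - 37278 = -65692$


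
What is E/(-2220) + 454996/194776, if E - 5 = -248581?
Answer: 3089170631/27025170 ≈ 114.31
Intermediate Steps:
E = -248576 (E = 5 - 248581 = -248576)
E/(-2220) + 454996/194776 = -248576/(-2220) + 454996/194776 = -248576*(-1/2220) + 454996*(1/194776) = 62144/555 + 113749/48694 = 3089170631/27025170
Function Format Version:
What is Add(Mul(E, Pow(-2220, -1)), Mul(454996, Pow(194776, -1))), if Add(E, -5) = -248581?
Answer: Rational(3089170631, 27025170) ≈ 114.31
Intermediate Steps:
E = -248576 (E = Add(5, -248581) = -248576)
Add(Mul(E, Pow(-2220, -1)), Mul(454996, Pow(194776, -1))) = Add(Mul(-248576, Pow(-2220, -1)), Mul(454996, Pow(194776, -1))) = Add(Mul(-248576, Rational(-1, 2220)), Mul(454996, Rational(1, 194776))) = Add(Rational(62144, 555), Rational(113749, 48694)) = Rational(3089170631, 27025170)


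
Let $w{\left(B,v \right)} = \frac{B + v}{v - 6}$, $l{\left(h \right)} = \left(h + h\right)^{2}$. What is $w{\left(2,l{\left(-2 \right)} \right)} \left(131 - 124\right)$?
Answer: $\frac{63}{5} \approx 12.6$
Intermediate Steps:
$l{\left(h \right)} = 4 h^{2}$ ($l{\left(h \right)} = \left(2 h\right)^{2} = 4 h^{2}$)
$w{\left(B,v \right)} = \frac{B + v}{-6 + v}$
$w{\left(2,l{\left(-2 \right)} \right)} \left(131 - 124\right) = \frac{2 + 4 \left(-2\right)^{2}}{-6 + 4 \left(-2\right)^{2}} \left(131 - 124\right) = \frac{2 + 4 \cdot 4}{-6 + 4 \cdot 4} \cdot 7 = \frac{2 + 16}{-6 + 16} \cdot 7 = \frac{1}{10} \cdot 18 \cdot 7 = \frac{9}{5} \cdot 7 = \frac{63}{5}$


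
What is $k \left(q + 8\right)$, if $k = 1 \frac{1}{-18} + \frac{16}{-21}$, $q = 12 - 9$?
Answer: $- \frac{1133}{126} \approx -8.9921$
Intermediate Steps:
$q = 3$ ($q = 12 - 9 = 3$)
$k = - \frac{103}{126}$ ($k = 1 \left(- \frac{1}{18}\right) + 16 \left(- \frac{1}{21}\right) = - \frac{1}{18} - \frac{16}{21} = - \frac{103}{126} \approx -0.81746$)
$k \left(q + 8\right) = - \frac{103 \left(3 + 8\right)}{126} = \left(- \frac{103}{126}\right) 11 = - \frac{1133}{126}$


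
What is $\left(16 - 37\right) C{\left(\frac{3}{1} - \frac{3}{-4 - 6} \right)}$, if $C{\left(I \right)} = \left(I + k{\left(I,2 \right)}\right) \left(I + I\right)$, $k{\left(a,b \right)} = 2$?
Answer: $- \frac{36729}{50} \approx -734.58$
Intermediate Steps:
$C{\left(I \right)} = 2 I \left(2 + I\right)$ ($C{\left(I \right)} = \left(I + 2\right) \left(I + I\right) = \left(2 + I\right) 2 I = 2 I \left(2 + I\right)$)
$\left(16 - 37\right) C{\left(\frac{3}{1} - \frac{3}{-4 - 6} \right)} = \left(16 - 37\right) 2 \left(\frac{3}{1} - \frac{3}{-4 - 6}\right) \left(2 + \left(\frac{3}{1} - \frac{3}{-4 - 6}\right)\right) = - 21 \cdot 2 \left(3 \cdot 1 - \frac{3}{-4 - 6}\right) \left(2 + \left(3 \cdot 1 - \frac{3}{-4 - 6}\right)\right) = - 21 \cdot 2 \left(3 - \frac{3}{-10}\right) \left(2 + \left(3 - \frac{3}{-10}\right)\right) = - 21 \cdot 2 \left(3 - - \frac{3}{10}\right) \left(2 + \left(3 - - \frac{3}{10}\right)\right) = - 21 \cdot 2 \left(3 + \frac{3}{10}\right) \left(2 + \left(3 + \frac{3}{10}\right)\right) = - 21 \cdot 2 \cdot \frac{33}{10} \left(2 + \frac{33}{10}\right) = - 21 \cdot 2 \cdot \frac{33}{10} \cdot \frac{53}{10} = \left(-21\right) \frac{1749}{50} = - \frac{36729}{50}$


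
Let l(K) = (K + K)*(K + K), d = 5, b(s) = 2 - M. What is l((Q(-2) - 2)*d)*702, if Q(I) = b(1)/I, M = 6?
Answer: 0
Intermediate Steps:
b(s) = -4 (b(s) = 2 - 1*6 = 2 - 6 = -4)
Q(I) = -4/I
l(K) = 4*K² (l(K) = (2*K)*(2*K) = 4*K²)
l((Q(-2) - 2)*d)*702 = (4*((-4/(-2) - 2)*5)²)*702 = (4*((-4*(-½) - 2)*5)²)*702 = (4*((2 - 2)*5)²)*702 = (4*(0*5)²)*702 = (4*0²)*702 = (4*0)*702 = 0*702 = 0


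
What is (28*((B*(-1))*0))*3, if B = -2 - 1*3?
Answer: 0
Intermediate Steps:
B = -5 (B = -2 - 3 = -5)
(28*((B*(-1))*0))*3 = (28*(-5*(-1)*0))*3 = (28*(5*0))*3 = (28*0)*3 = 0*3 = 0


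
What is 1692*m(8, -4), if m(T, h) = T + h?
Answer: 6768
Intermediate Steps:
1692*m(8, -4) = 1692*(8 - 4) = 1692*4 = 6768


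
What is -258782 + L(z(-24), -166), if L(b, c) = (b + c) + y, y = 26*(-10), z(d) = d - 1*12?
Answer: -259244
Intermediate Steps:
z(d) = -12 + d (z(d) = d - 12 = -12 + d)
y = -260
L(b, c) = -260 + b + c (L(b, c) = (b + c) - 260 = -260 + b + c)
-258782 + L(z(-24), -166) = -258782 + (-260 + (-12 - 24) - 166) = -258782 + (-260 - 36 - 166) = -258782 - 462 = -259244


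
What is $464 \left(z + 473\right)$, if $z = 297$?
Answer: $357280$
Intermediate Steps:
$464 \left(z + 473\right) = 464 \left(297 + 473\right) = 464 \cdot 770 = 357280$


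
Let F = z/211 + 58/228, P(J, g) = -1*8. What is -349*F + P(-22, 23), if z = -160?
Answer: 4037797/24054 ≈ 167.86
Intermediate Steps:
P(J, g) = -8
F = -12121/24054 (F = -160/211 + 58/228 = -160*1/211 + 58*(1/228) = -160/211 + 29/114 = -12121/24054 ≈ -0.50391)
-349*F + P(-22, 23) = -349*(-12121/24054) - 8 = 4230229/24054 - 8 = 4037797/24054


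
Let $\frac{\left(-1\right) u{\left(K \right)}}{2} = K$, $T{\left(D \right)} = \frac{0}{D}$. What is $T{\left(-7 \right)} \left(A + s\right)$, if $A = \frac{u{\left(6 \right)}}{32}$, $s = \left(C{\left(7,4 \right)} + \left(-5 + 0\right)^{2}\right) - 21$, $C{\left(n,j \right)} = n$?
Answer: $0$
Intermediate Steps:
$T{\left(D \right)} = 0$
$s = 11$ ($s = \left(7 + \left(-5 + 0\right)^{2}\right) - 21 = \left(7 + \left(-5\right)^{2}\right) - 21 = \left(7 + 25\right) - 21 = 32 - 21 = 11$)
$u{\left(K \right)} = - 2 K$
$A = - \frac{3}{8}$ ($A = \frac{\left(-2\right) 6}{32} = \left(-12\right) \frac{1}{32} = - \frac{3}{8} \approx -0.375$)
$T{\left(-7 \right)} \left(A + s\right) = 0 \left(- \frac{3}{8} + 11\right) = 0 \cdot \frac{85}{8} = 0$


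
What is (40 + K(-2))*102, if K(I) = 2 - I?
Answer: 4488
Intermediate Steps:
(40 + K(-2))*102 = (40 + (2 - 1*(-2)))*102 = (40 + (2 + 2))*102 = (40 + 4)*102 = 44*102 = 4488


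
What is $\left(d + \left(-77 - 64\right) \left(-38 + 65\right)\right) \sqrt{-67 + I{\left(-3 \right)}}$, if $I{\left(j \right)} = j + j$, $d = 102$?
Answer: $- 3705 i \sqrt{73} \approx - 31656.0 i$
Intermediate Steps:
$I{\left(j \right)} = 2 j$
$\left(d + \left(-77 - 64\right) \left(-38 + 65\right)\right) \sqrt{-67 + I{\left(-3 \right)}} = \left(102 + \left(-77 - 64\right) \left(-38 + 65\right)\right) \sqrt{-67 + 2 \left(-3\right)} = \left(102 - 3807\right) \sqrt{-67 - 6} = \left(102 - 3807\right) \sqrt{-73} = - 3705 i \sqrt{73}$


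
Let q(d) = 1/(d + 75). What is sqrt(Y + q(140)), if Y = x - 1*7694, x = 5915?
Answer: 2*I*sqrt(20558515)/215 ≈ 42.178*I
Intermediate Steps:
q(d) = 1/(75 + d)
Y = -1779 (Y = 5915 - 1*7694 = 5915 - 7694 = -1779)
sqrt(Y + q(140)) = sqrt(-1779 + 1/(75 + 140)) = sqrt(-1779 + 1/215) = sqrt(-382484/215) = 2*I*sqrt(20558515)/215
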